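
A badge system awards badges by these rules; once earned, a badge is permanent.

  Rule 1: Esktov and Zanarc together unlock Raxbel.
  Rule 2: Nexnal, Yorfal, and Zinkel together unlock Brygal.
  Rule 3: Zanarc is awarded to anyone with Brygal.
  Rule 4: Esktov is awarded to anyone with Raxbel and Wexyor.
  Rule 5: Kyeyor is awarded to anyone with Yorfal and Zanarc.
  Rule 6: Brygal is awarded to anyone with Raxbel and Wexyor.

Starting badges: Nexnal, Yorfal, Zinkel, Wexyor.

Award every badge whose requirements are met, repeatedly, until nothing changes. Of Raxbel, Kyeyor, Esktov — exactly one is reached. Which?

With Nexnal, Yorfal, and Zinkel, Brygal is earned (Rule 2).
With Brygal, Zanarc is earned (Rule 3).
With Yorfal and Zanarc, Kyeyor is earned (Rule 5).
Raxbel would need Esktov and Zanarc (Rule 1), but Esktov is never earned. Esktov would need Raxbel and Wexyor (Rule 4), but Raxbel is never earned.

Kyeyor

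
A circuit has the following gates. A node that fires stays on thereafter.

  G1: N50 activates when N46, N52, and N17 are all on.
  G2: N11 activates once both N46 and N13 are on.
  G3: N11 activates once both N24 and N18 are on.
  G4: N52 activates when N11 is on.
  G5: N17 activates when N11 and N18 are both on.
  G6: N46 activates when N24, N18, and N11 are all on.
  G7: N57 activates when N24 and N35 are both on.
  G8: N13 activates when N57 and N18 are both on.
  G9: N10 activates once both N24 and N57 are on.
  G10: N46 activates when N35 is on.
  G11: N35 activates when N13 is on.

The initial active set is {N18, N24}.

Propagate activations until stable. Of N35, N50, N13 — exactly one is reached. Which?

N50

G3: N24 and N18 on → N11 on.
G6: N24, N18, and N11 on → N46 on.
N11 and N18 are on, so N17 activates (G5).
G4: N11 on → N52 on.
N46, N52, and N17 are on, so N50 activates (G1).
N13 would need N57 and N18 (G8), but N57 never turns on. N35 would need N13 (G11), but N13 never turns on.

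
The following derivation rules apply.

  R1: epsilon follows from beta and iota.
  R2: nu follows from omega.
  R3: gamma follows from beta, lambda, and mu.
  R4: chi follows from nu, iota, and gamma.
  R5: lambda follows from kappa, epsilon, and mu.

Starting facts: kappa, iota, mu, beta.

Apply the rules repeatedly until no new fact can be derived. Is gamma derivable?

beta and iota hold, so epsilon follows (R1).
kappa, epsilon, and mu hold, so lambda follows (R5).
From beta, lambda, and mu, R3 gives gamma.

Yes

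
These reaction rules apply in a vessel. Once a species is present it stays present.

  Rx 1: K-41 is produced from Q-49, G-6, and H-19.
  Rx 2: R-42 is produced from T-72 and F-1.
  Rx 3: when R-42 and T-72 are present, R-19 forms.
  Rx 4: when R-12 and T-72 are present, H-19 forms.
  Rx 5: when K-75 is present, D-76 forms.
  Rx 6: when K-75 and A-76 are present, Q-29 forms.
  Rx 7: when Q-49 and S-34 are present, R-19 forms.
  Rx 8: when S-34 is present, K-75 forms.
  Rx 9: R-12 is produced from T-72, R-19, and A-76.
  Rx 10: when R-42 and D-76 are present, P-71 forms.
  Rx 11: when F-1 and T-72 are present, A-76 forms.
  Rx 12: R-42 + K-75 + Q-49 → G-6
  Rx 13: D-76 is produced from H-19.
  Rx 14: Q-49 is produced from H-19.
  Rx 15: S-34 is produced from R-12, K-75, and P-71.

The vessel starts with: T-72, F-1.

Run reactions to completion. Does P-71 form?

T-72 and F-1 present → R-42 forms (Rx 2).
F-1 and T-72 present → A-76 forms (Rx 11).
R-42 and T-72 present → R-19 forms (Rx 3).
T-72, R-19, and A-76 present → R-12 forms (Rx 9).
R-12 and T-72 present → H-19 forms (Rx 4).
H-19 present → D-76 forms (Rx 13).
R-42 and D-76 present → P-71 forms (Rx 10).

Yes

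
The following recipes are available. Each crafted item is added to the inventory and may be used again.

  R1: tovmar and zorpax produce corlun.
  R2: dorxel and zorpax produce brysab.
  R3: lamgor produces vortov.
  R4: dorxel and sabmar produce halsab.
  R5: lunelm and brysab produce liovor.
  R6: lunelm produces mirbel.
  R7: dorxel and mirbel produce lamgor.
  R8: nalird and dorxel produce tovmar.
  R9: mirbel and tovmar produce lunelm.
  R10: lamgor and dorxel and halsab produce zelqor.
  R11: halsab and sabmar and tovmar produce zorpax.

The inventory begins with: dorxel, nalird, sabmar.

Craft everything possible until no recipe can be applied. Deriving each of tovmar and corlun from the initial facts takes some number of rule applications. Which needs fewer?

tovmar

tovmar: nalird and dorxel → tovmar (R8). [1 rule application]
corlun: nalird and dorxel → tovmar (R8). Using R4, dorxel and sabmar make halsab. Using R11, halsab, sabmar, and tovmar make zorpax. tovmar and zorpax → corlun (R1). [4 rule applications]
tovmar needs fewer.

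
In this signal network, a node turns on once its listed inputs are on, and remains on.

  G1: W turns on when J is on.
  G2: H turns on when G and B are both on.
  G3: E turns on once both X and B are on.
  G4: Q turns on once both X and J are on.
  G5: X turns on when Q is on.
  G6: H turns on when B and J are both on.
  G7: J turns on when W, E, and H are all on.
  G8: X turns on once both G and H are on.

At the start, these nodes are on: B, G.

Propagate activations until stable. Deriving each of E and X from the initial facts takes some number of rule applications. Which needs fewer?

X

X: G and B are on, so H turns on (G2). G and H are on, so X turns on (G8). [2 rule applications]
E: G and B are on, so H turns on (G2). G8: G and H on → X on. X and B are on, so E turns on (G3). [3 rule applications]
X needs fewer.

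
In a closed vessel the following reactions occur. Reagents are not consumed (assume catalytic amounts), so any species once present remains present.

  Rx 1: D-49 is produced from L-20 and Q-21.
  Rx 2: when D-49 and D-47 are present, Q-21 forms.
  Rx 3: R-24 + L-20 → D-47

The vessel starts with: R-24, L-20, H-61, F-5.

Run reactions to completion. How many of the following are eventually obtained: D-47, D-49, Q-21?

1

R-24 and L-20 present → D-47 forms (Rx 3).
D-47: reached.
D-49 would need L-20 and Q-21 (Rx 1), but Q-21 never forms.
Q-21 would need D-49 and D-47 (Rx 2), but D-49 never forms.
Reached: D-47 — 1 of the 3.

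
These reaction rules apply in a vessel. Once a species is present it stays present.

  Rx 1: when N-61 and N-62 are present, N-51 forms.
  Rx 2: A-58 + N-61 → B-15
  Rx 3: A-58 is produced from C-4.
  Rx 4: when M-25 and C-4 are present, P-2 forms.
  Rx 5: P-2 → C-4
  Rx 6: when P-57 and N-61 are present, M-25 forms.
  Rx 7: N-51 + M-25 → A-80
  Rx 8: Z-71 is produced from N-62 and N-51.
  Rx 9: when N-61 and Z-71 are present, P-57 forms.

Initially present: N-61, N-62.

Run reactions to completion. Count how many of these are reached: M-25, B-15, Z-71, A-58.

N-61 and N-62 present → N-51 forms (Rx 1).
N-62 and N-51 present → Z-71 forms (Rx 8).
N-61 and Z-71 present → P-57 forms (Rx 9).
P-57 and N-61 present → M-25 forms (Rx 6).
M-25: reached.
B-15 would need A-58 and N-61 (Rx 2), but A-58 never forms.
Z-71: reached.
A-58 would need C-4 (Rx 3), but C-4 never forms.
Reached: M-25 and Z-71 — 2 of the 4.

2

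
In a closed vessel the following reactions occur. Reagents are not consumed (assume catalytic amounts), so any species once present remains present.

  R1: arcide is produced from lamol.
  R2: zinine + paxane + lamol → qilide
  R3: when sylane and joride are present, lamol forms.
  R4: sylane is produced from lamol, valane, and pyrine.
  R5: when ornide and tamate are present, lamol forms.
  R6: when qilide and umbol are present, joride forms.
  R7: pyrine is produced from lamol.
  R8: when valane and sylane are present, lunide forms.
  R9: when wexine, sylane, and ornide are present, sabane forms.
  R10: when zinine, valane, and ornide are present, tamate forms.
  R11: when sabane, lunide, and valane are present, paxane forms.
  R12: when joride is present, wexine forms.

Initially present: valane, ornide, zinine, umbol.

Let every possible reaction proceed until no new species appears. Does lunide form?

Yes

zinine, valane, and ornide present → tamate forms (R10).
ornide and tamate present → lamol forms (R5).
lamol present → pyrine forms (R7).
lamol, valane, and pyrine present → sylane forms (R4).
valane and sylane present → lunide forms (R8).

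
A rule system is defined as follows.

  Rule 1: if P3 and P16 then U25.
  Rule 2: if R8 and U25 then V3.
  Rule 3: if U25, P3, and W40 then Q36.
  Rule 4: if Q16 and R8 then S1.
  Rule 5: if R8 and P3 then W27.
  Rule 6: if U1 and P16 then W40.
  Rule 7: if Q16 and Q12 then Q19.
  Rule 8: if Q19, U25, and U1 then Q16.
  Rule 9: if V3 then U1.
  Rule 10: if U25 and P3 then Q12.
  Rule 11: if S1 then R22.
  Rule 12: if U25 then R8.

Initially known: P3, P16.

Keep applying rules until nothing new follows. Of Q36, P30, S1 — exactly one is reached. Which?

Q36

From P3 and P16, Rule 1 gives U25.
U25 holds, so R8 follows (Rule 12).
From R8 and U25, Rule 2 gives V3.
From V3, Rule 9 gives U1.
From U1 and P16, Rule 6 gives W40.
From U25, P3, and W40, Rule 3 gives Q36.
No rule produces P30, and it is not given. S1 would need Q16 and R8 (Rule 4), but Q16 is never established.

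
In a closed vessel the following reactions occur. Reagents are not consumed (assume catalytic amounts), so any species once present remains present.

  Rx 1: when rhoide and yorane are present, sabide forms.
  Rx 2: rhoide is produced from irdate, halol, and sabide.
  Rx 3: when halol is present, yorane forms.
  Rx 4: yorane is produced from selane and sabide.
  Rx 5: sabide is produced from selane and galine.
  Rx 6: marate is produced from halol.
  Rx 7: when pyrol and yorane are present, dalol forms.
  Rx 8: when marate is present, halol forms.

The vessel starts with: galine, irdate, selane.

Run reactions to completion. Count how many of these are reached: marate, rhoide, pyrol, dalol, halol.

0

marate would need halol (Rx 6), but halol never forms.
rhoide would need irdate, halol, and sabide (Rx 2), but halol never forms.
No rule produces pyrol, and it is not given.
dalol would need pyrol and yorane (Rx 7), but pyrol never forms.
halol would need marate (Rx 8), but marate never forms.
None of the 5 are reached.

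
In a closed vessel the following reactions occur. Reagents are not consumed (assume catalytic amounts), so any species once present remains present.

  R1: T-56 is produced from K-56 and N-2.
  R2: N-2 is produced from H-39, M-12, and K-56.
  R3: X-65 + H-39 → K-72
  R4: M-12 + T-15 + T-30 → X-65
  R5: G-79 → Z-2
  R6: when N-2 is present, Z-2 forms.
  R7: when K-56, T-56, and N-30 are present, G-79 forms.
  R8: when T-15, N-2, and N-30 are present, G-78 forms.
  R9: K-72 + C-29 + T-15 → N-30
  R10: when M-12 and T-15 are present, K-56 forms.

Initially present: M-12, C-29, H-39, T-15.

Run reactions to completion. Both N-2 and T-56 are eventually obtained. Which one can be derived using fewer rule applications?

N-2: M-12 and T-15 present → K-56 forms (R10). H-39, M-12, and K-56 present → N-2 forms (R2). [2 rule applications]
T-56: M-12 and T-15 present → K-56 forms (R10). H-39, M-12, and K-56 present → N-2 forms (R2). K-56 and N-2 present → T-56 forms (R1). [3 rule applications]
N-2 needs fewer.

N-2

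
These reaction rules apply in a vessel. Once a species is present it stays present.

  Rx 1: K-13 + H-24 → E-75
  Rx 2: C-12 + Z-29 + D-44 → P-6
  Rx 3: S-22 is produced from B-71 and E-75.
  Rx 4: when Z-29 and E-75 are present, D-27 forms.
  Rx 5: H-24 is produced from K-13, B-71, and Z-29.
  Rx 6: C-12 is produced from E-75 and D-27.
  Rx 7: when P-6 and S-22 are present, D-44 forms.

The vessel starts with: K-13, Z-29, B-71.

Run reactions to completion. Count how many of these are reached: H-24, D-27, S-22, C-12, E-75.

K-13, B-71, and Z-29 present → H-24 forms (Rx 5).
K-13 and H-24 present → E-75 forms (Rx 1).
Z-29 and E-75 present → D-27 forms (Rx 4).
B-71 and E-75 present → S-22 forms (Rx 3).
E-75 and D-27 present → C-12 forms (Rx 6).
H-24: reached.
D-27: reached.
S-22: reached.
C-12: reached.
E-75: reached.
All 5 are reached.

5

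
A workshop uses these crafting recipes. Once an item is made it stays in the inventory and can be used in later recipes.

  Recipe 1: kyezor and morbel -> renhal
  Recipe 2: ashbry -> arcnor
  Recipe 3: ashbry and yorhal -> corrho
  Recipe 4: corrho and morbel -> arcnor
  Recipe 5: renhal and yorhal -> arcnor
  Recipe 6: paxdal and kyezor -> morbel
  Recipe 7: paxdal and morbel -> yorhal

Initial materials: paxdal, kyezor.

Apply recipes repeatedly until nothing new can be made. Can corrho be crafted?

corrho would need ashbry and yorhal (Recipe 3), but ashbry is never obtained.

No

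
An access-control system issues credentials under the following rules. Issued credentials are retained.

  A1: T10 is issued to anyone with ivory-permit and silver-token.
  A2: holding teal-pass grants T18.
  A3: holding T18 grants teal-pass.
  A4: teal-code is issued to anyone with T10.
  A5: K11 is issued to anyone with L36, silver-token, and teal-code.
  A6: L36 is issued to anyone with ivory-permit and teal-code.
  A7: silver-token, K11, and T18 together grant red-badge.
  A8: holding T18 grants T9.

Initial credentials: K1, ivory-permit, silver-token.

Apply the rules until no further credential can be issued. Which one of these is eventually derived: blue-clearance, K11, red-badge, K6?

Holding ivory-permit and silver-token grants T10 (A1).
Holding T10 grants teal-code (A4).
Holding ivory-permit and teal-code grants L36 (A6).
Holding L36, silver-token, and teal-code grants K11 (A5).
No rule produces K6, and it is not given. red-badge would need silver-token, K11, and T18 (A7), but T18 is never granted. No rule produces blue-clearance, and it is not given.

K11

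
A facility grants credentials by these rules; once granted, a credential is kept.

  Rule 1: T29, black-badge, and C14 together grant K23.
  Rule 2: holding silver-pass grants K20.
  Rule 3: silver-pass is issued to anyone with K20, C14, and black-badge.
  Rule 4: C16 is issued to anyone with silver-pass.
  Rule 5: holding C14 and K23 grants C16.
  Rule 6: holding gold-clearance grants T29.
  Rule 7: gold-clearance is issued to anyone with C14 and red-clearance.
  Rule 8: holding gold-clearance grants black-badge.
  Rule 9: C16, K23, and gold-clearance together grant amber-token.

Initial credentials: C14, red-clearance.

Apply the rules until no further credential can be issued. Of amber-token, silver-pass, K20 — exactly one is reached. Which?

amber-token

Holding C14 and red-clearance grants gold-clearance (Rule 7).
Holding gold-clearance grants T29 (Rule 6).
Holding gold-clearance grants black-badge (Rule 8).
Holding T29, black-badge, and C14 grants K23 (Rule 1).
Holding C14 and K23 grants C16 (Rule 5).
Holding C16, K23, and gold-clearance grants amber-token (Rule 9).
K20 would need silver-pass (Rule 2), but silver-pass is never granted. silver-pass would need K20, C14, and black-badge (Rule 3), but K20 is never granted.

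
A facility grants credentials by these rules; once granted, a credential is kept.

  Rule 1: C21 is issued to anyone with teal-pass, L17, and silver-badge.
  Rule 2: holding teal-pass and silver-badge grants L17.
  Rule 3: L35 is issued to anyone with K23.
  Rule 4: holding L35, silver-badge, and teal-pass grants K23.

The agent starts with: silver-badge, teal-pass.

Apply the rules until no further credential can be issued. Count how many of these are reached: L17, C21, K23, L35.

Holding teal-pass and silver-badge grants L17 (Rule 2).
Holding teal-pass, L17, and silver-badge grants C21 (Rule 1).
L17: reached.
C21: reached.
K23 would need L35, silver-badge, and teal-pass (Rule 4), but L35 is never granted.
L35 would need K23 (Rule 3), but K23 is never granted.
Reached: L17 and C21 — 2 of the 4.

2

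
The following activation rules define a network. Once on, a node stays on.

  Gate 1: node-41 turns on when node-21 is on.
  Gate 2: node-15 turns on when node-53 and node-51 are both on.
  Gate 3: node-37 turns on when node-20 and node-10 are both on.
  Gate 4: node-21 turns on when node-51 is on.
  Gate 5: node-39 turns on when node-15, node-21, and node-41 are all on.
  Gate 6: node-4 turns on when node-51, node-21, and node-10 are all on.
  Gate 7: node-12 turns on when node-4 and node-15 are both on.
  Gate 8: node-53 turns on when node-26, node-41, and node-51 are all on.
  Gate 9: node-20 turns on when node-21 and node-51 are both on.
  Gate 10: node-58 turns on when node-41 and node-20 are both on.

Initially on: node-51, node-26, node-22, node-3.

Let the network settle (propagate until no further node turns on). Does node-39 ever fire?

Gate 4: node-51 on → node-21 on.
node-21 is on, so node-41 turns on (Gate 1).
node-26, node-41, and node-51 are on, so node-53 turns on (Gate 8).
Gate 2: node-53 and node-51 on → node-15 on.
Gate 5: node-15, node-21, and node-41 on → node-39 on.

Yes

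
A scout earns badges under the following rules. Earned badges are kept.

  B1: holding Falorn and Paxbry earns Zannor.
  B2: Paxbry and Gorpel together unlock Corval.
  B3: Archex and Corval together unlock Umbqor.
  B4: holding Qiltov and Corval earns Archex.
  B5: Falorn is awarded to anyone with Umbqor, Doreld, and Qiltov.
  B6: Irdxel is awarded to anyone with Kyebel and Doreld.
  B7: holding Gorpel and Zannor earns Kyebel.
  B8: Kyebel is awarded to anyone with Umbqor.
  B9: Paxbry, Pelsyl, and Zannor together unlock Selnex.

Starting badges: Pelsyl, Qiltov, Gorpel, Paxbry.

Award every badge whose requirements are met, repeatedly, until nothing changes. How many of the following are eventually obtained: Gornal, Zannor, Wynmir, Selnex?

No rule produces Gornal, and it is not given.
Zannor would need Falorn and Paxbry (B1), but Falorn is never earned.
No rule produces Wynmir, and it is not given.
Selnex would need Paxbry, Pelsyl, and Zannor (B9), but Zannor is never earned.
None of the 4 are reached.

0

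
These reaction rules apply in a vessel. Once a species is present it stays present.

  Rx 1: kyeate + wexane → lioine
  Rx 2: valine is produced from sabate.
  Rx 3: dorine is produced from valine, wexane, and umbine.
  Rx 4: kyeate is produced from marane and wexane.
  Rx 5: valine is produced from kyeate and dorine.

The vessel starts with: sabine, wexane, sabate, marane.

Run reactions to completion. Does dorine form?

dorine would need valine, wexane, and umbine (Rx 3), but umbine never forms.

No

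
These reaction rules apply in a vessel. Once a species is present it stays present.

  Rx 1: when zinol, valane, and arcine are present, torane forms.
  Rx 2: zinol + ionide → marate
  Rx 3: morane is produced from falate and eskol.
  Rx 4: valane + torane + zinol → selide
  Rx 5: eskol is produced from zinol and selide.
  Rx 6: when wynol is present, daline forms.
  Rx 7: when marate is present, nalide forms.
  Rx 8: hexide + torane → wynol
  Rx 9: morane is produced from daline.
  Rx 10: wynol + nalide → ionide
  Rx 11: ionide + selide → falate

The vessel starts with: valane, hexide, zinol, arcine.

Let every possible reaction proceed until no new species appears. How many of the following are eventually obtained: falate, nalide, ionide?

0

falate would need ionide and selide (Rx 11), but ionide never forms.
nalide would need marate (Rx 7), but marate never forms.
ionide would need wynol and nalide (Rx 10), but nalide never forms.
None of the 3 are reached.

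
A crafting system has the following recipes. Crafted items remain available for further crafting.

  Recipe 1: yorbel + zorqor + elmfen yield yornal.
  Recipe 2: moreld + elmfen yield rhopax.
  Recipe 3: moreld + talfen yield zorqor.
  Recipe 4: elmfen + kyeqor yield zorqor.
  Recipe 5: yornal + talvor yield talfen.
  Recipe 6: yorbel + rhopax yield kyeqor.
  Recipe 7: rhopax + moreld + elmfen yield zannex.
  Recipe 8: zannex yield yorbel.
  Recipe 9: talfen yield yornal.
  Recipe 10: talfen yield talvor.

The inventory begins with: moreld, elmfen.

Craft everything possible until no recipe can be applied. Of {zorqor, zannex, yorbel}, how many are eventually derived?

Using Recipe 2, moreld and elmfen make rhopax.
Using Recipe 7, rhopax, moreld, and elmfen make zannex.
Using Recipe 8, zannex makes yorbel.
Using Recipe 6, yorbel and rhopax make kyeqor.
Using Recipe 4, elmfen and kyeqor make zorqor.
zorqor: reached.
zannex: reached.
yorbel: reached.
All 3 are reached.

3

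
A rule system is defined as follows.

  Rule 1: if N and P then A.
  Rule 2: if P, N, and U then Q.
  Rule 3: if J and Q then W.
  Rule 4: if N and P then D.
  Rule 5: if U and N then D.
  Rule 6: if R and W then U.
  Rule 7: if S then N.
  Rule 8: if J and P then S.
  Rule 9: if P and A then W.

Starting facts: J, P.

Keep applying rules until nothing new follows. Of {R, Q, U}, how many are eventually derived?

No rule produces R, and it is not given.
Q would need P, N, and U (Rule 2), but U is never established.
U would need R and W (Rule 6), but R is never established.
None of the 3 are reached.

0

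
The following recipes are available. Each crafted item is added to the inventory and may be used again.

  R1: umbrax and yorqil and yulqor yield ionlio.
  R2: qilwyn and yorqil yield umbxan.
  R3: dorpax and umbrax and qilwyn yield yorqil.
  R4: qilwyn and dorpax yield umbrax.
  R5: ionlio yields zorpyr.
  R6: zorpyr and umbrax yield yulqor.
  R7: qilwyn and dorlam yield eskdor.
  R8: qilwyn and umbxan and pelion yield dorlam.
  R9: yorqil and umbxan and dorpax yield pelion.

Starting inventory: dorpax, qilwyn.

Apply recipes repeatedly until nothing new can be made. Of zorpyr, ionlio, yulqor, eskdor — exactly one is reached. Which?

qilwyn and dorpax → umbrax (R4).
Using R3, dorpax, umbrax, and qilwyn make yorqil.
qilwyn and yorqil → umbxan (R2).
Using R9, yorqil, umbxan, and dorpax make pelion.
qilwyn and umbxan and pelion → dorlam (R8).
Using R7, qilwyn and dorlam make eskdor.
yulqor would need zorpyr and umbrax (R6), but zorpyr is never obtained. zorpyr would need ionlio (R5), but ionlio is never obtained. ionlio would need umbrax, yorqil, and yulqor (R1), but yulqor is never obtained.

eskdor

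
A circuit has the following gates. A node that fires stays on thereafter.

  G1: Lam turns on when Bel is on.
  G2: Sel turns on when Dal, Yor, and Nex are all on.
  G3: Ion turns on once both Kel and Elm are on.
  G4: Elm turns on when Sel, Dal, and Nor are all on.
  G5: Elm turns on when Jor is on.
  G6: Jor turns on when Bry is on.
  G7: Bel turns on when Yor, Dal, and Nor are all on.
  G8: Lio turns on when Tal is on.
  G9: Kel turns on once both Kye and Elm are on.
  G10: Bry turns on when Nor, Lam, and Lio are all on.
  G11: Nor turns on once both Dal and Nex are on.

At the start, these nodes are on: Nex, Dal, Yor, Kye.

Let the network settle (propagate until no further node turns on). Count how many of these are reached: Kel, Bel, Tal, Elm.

3

Dal and Nex are on, so Nor turns on (G11).
Dal, Yor, and Nex are on, so Sel turns on (G2).
Sel, Dal, and Nor are on, so Elm turns on (G4).
Yor, Dal, and Nor are on, so Bel turns on (G7).
G9: Kye and Elm on → Kel on.
Kel: reached.
Bel: reached.
No rule produces Tal, and it is not given.
Elm: reached.
Reached: Kel, Bel, and Elm — 3 of the 4.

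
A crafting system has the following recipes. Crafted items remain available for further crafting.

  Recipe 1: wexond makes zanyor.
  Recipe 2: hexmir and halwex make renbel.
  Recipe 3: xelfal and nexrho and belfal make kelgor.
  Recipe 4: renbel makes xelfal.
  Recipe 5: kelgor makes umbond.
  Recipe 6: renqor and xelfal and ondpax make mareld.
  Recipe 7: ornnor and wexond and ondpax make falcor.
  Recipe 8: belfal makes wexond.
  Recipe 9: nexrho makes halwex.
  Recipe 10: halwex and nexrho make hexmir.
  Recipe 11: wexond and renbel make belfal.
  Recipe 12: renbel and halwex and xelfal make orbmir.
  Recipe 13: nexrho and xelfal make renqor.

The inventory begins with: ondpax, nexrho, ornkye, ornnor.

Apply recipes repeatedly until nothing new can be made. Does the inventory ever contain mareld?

Yes

Using Recipe 9, nexrho makes halwex.
halwex and nexrho → hexmir (Recipe 10).
Using Recipe 2, hexmir and halwex make renbel.
renbel → xelfal (Recipe 4).
Using Recipe 13, nexrho and xelfal make renqor.
renqor and xelfal and ondpax → mareld (Recipe 6).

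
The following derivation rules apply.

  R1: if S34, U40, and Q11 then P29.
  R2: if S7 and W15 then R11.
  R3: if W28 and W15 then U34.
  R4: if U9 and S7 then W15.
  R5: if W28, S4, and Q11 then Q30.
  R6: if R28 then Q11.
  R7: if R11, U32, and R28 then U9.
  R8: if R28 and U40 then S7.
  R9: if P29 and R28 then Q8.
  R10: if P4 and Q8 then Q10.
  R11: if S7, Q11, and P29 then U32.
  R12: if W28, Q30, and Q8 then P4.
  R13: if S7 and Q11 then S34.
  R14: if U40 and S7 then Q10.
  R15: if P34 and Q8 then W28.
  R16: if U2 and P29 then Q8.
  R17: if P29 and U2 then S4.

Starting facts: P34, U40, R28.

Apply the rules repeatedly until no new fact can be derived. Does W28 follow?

Yes

R28 and U40 hold, so S7 follows (R8).
From R28, R6 gives Q11.
S7 and Q11 hold, so S34 follows (R13).
From S34, U40, and Q11, R1 gives P29.
P29 and R28 hold, so Q8 follows (R9).
P34 and Q8 hold, so W28 follows (R15).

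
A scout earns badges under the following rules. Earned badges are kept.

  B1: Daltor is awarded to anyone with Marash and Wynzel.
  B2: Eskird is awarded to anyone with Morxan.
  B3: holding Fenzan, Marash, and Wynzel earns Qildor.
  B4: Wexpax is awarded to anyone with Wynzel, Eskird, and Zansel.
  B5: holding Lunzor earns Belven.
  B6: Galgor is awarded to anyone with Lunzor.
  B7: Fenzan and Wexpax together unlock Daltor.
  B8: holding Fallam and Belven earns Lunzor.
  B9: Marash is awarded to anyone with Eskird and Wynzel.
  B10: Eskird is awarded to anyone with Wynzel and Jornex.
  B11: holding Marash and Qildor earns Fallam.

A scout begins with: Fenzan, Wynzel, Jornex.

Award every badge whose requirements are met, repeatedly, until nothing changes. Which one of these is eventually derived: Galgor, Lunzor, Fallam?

With Wynzel and Jornex, Eskird is earned (B10).
With Eskird and Wynzel, Marash is earned (B9).
With Fenzan, Marash, and Wynzel, Qildor is earned (B3).
With Marash and Qildor, Fallam is earned (B11).
Lunzor would need Fallam and Belven (B8), but Belven is never earned. Galgor would need Lunzor (B6), but Lunzor is never earned.

Fallam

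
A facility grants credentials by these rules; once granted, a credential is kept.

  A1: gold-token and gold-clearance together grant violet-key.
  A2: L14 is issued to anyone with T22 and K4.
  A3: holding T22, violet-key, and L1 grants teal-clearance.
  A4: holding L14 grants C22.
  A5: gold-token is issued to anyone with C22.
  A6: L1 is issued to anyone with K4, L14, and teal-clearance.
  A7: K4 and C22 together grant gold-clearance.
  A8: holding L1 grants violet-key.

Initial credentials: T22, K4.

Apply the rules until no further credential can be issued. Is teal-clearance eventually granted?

No

teal-clearance would need T22, violet-key, and L1 (A3), but L1 is never granted.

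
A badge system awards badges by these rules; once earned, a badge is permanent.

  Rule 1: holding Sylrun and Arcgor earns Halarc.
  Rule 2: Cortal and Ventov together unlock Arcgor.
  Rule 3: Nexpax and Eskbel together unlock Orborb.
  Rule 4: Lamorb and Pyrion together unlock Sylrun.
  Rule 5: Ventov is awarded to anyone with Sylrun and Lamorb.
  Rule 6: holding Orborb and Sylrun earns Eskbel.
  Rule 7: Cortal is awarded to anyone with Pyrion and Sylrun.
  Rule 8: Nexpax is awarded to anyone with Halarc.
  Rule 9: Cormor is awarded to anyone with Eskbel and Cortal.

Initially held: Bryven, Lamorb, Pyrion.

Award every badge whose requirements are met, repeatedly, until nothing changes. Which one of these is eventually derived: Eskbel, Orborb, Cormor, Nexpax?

Nexpax

With Lamorb and Pyrion, Sylrun is earned (Rule 4).
With Pyrion and Sylrun, Cortal is earned (Rule 7).
With Sylrun and Lamorb, Ventov is earned (Rule 5).
With Cortal and Ventov, Arcgor is earned (Rule 2).
With Sylrun and Arcgor, Halarc is earned (Rule 1).
With Halarc, Nexpax is earned (Rule 8).
Eskbel would need Orborb and Sylrun (Rule 6), but Orborb is never earned. Orborb would need Nexpax and Eskbel (Rule 3), but Eskbel is never earned. Cormor would need Eskbel and Cortal (Rule 9), but Eskbel is never earned.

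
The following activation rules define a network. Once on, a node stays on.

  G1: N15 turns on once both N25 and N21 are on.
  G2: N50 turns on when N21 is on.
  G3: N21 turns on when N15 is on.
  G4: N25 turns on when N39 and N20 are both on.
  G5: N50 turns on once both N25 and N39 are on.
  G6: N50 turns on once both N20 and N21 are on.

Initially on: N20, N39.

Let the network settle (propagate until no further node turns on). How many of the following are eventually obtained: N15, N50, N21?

1

N39 and N20 are on, so N25 turns on (G4).
N25 and N39 are on, so N50 turns on (G5).
N15 would need N25 and N21 (G1), but N21 never turns on.
N50: reached.
N21 would need N15 (G3), but N15 never turns on.
Reached: N50 — 1 of the 3.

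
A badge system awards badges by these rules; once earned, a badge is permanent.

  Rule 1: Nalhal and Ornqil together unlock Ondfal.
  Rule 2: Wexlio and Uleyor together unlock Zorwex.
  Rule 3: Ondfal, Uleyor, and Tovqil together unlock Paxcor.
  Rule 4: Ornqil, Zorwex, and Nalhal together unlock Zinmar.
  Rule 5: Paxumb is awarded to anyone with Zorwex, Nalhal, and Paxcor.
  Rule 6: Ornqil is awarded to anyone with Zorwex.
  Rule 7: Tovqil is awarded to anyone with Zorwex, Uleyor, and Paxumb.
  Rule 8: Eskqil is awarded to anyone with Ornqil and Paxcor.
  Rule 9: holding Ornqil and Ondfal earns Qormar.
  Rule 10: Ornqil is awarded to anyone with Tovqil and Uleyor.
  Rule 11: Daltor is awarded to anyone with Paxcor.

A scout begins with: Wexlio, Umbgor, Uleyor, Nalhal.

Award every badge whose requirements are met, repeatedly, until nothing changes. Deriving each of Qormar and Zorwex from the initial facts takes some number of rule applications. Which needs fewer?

Zorwex: With Wexlio and Uleyor, Zorwex is earned (Rule 2). [1 rule application]
Qormar: With Wexlio and Uleyor, Zorwex is earned (Rule 2). With Zorwex, Ornqil is earned (Rule 6). With Nalhal and Ornqil, Ondfal is earned (Rule 1). With Ornqil and Ondfal, Qormar is earned (Rule 9). [4 rule applications]
Zorwex needs fewer.

Zorwex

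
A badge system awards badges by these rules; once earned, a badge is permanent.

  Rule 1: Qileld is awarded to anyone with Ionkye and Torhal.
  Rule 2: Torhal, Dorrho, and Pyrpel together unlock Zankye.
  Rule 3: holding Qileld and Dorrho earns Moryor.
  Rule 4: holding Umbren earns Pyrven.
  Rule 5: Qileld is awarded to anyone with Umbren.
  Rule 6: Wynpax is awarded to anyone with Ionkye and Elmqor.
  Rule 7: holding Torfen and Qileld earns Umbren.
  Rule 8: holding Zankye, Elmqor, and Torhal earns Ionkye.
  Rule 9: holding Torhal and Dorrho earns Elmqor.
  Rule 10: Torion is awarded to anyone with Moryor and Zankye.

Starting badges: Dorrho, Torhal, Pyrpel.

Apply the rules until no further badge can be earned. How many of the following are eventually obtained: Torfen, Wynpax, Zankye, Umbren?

2

With Torhal, Dorrho, and Pyrpel, Zankye is earned (Rule 2).
With Torhal and Dorrho, Elmqor is earned (Rule 9).
With Zankye, Elmqor, and Torhal, Ionkye is earned (Rule 8).
With Ionkye and Elmqor, Wynpax is earned (Rule 6).
No rule produces Torfen, and it is not given.
Wynpax: reached.
Zankye: reached.
Umbren would need Torfen and Qileld (Rule 7), but Torfen is never earned.
Reached: Wynpax and Zankye — 2 of the 4.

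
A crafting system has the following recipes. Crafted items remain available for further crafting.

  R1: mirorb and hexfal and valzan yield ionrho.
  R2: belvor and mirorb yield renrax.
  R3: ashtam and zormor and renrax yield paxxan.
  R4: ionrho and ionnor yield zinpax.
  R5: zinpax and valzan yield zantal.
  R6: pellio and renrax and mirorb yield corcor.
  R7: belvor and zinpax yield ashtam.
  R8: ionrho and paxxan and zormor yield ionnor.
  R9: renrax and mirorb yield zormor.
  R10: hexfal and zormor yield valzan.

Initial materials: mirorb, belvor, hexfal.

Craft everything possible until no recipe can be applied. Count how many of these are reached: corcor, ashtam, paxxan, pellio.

0

corcor would need pellio, renrax, and mirorb (R6), but pellio is never obtained.
ashtam would need belvor and zinpax (R7), but zinpax is never obtained.
paxxan would need ashtam, zormor, and renrax (R3), but ashtam is never obtained.
No rule produces pellio, and it is not given.
None of the 4 are reached.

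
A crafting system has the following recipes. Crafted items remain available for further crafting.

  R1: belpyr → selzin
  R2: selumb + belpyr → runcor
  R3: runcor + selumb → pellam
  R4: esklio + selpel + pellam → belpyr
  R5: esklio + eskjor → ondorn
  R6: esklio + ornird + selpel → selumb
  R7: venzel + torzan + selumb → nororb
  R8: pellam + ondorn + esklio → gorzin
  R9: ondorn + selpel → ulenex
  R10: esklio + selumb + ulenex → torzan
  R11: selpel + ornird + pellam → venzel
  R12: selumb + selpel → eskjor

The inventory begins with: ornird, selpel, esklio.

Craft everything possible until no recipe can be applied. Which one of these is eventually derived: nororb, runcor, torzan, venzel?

torzan

Using R6, esklio, ornird, and selpel make selumb.
Using R12, selumb and selpel make eskjor.
Using R5, esklio and eskjor make ondorn.
Using R9, ondorn and selpel make ulenex.
Using R10, esklio, selumb, and ulenex make torzan.
venzel would need selpel, ornird, and pellam (R11), but pellam is never obtained. nororb would need venzel, torzan, and selumb (R7), but venzel is never obtained. runcor would need selumb and belpyr (R2), but belpyr is never obtained.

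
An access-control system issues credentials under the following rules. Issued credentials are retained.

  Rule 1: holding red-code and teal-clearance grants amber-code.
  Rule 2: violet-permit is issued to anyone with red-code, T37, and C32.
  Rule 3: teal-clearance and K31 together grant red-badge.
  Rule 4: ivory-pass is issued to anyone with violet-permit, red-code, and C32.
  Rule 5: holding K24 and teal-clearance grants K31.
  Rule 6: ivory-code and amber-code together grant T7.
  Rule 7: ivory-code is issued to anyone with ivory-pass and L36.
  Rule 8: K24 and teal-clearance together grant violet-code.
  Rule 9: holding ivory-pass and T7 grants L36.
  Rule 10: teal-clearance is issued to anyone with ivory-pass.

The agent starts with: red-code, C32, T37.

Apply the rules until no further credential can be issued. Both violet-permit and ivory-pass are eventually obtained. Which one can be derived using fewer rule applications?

violet-permit: Holding red-code, T37, and C32 grants violet-permit (Rule 2). [1 rule application]
ivory-pass: Holding red-code, T37, and C32 grants violet-permit (Rule 2). Holding violet-permit, red-code, and C32 grants ivory-pass (Rule 4). [2 rule applications]
violet-permit needs fewer.

violet-permit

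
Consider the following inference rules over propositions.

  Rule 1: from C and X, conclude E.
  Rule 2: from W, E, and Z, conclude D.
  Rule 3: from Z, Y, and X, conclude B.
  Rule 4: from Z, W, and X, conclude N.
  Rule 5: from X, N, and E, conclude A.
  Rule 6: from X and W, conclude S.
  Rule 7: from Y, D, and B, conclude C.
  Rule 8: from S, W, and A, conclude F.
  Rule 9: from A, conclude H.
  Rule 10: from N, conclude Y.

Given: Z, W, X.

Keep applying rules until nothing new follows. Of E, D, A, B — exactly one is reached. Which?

From Z, W, and X, Rule 4 gives N.
From N, Rule 10 gives Y.
Z, Y, and X hold, so B follows (Rule 3).
A would need X, N, and E (Rule 5), but E is never established. E would need C and X (Rule 1), but C is never established. D would need W, E, and Z (Rule 2), but E is never established.

B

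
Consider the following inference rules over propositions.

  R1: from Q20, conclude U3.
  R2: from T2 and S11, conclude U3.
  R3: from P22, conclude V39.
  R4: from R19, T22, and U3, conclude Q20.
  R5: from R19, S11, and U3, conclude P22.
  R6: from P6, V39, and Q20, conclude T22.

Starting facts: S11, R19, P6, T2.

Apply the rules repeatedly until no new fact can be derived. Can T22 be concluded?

T22 would need P6, V39, and Q20 (R6), but Q20 is never established.

No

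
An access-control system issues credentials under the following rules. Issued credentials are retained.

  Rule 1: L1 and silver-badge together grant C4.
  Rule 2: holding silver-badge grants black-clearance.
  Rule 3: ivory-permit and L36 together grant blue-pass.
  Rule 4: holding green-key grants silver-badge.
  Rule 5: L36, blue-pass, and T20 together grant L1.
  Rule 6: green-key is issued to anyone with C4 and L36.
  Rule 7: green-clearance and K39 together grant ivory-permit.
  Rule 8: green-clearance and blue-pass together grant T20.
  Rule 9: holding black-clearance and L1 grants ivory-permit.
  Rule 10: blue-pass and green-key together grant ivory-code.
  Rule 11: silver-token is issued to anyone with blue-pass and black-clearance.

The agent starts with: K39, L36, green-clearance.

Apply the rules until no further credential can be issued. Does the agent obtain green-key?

No

green-key would need C4 and L36 (Rule 6), but C4 is never granted.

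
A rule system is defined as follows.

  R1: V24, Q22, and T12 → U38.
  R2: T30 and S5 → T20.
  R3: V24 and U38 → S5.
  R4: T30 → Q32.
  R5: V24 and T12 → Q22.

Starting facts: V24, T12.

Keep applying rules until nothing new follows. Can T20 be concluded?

T20 would need T30 and S5 (R2), but T30 is never established.

No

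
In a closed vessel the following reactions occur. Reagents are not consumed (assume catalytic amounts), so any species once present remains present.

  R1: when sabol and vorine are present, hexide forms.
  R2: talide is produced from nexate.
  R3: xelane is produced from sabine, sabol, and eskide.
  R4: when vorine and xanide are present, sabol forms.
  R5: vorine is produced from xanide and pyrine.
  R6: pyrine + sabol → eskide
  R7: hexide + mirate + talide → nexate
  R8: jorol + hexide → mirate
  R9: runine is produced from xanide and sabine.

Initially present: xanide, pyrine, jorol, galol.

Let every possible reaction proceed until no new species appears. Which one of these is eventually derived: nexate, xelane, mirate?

mirate

xanide and pyrine present → vorine forms (R5).
vorine and xanide present → sabol forms (R4).
sabol and vorine present → hexide forms (R1).
jorol and hexide present → mirate forms (R8).
nexate would need hexide, mirate, and talide (R7), but talide never forms. xelane would need sabine, sabol, and eskide (R3), but sabine never forms.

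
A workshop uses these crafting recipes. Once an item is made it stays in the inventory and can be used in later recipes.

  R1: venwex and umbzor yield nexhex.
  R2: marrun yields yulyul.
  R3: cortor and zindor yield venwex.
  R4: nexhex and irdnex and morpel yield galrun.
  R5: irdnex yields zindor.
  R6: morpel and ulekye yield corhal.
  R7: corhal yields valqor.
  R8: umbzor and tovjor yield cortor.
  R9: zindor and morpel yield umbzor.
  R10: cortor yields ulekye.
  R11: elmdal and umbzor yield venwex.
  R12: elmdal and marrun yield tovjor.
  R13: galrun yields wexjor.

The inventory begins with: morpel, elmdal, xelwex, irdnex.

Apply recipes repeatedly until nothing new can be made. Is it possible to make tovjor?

No

tovjor would need elmdal and marrun (R12), but marrun is never obtained.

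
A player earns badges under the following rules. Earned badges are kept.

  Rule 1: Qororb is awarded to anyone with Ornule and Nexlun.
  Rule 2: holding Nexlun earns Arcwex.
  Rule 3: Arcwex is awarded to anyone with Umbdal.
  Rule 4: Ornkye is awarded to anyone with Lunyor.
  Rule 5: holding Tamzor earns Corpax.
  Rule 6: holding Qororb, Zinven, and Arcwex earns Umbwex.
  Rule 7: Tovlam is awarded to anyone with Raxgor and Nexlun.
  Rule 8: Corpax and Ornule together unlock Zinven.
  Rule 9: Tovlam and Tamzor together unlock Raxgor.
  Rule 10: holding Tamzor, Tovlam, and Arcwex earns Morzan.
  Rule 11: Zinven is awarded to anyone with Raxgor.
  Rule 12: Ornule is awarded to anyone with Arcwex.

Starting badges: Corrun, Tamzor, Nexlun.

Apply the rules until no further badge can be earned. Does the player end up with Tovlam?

Tovlam would need Raxgor and Nexlun (Rule 7), but Raxgor is never earned.

No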